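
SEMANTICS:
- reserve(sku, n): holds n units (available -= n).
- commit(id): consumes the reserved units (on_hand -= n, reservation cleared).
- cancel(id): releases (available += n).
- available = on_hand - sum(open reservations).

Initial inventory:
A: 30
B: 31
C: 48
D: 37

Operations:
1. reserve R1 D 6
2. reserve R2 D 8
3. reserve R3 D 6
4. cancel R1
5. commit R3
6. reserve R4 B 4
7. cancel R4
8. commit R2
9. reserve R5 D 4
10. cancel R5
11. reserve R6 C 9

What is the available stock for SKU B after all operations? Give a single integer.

Answer: 31

Derivation:
Step 1: reserve R1 D 6 -> on_hand[A=30 B=31 C=48 D=37] avail[A=30 B=31 C=48 D=31] open={R1}
Step 2: reserve R2 D 8 -> on_hand[A=30 B=31 C=48 D=37] avail[A=30 B=31 C=48 D=23] open={R1,R2}
Step 3: reserve R3 D 6 -> on_hand[A=30 B=31 C=48 D=37] avail[A=30 B=31 C=48 D=17] open={R1,R2,R3}
Step 4: cancel R1 -> on_hand[A=30 B=31 C=48 D=37] avail[A=30 B=31 C=48 D=23] open={R2,R3}
Step 5: commit R3 -> on_hand[A=30 B=31 C=48 D=31] avail[A=30 B=31 C=48 D=23] open={R2}
Step 6: reserve R4 B 4 -> on_hand[A=30 B=31 C=48 D=31] avail[A=30 B=27 C=48 D=23] open={R2,R4}
Step 7: cancel R4 -> on_hand[A=30 B=31 C=48 D=31] avail[A=30 B=31 C=48 D=23] open={R2}
Step 8: commit R2 -> on_hand[A=30 B=31 C=48 D=23] avail[A=30 B=31 C=48 D=23] open={}
Step 9: reserve R5 D 4 -> on_hand[A=30 B=31 C=48 D=23] avail[A=30 B=31 C=48 D=19] open={R5}
Step 10: cancel R5 -> on_hand[A=30 B=31 C=48 D=23] avail[A=30 B=31 C=48 D=23] open={}
Step 11: reserve R6 C 9 -> on_hand[A=30 B=31 C=48 D=23] avail[A=30 B=31 C=39 D=23] open={R6}
Final available[B] = 31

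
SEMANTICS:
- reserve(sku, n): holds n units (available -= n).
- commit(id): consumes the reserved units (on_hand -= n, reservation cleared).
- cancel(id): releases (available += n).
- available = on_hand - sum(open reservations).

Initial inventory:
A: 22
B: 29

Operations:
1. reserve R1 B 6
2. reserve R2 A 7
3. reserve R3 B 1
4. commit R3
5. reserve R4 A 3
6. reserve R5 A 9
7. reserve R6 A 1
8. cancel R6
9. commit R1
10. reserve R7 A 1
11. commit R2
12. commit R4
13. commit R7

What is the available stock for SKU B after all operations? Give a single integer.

Step 1: reserve R1 B 6 -> on_hand[A=22 B=29] avail[A=22 B=23] open={R1}
Step 2: reserve R2 A 7 -> on_hand[A=22 B=29] avail[A=15 B=23] open={R1,R2}
Step 3: reserve R3 B 1 -> on_hand[A=22 B=29] avail[A=15 B=22] open={R1,R2,R3}
Step 4: commit R3 -> on_hand[A=22 B=28] avail[A=15 B=22] open={R1,R2}
Step 5: reserve R4 A 3 -> on_hand[A=22 B=28] avail[A=12 B=22] open={R1,R2,R4}
Step 6: reserve R5 A 9 -> on_hand[A=22 B=28] avail[A=3 B=22] open={R1,R2,R4,R5}
Step 7: reserve R6 A 1 -> on_hand[A=22 B=28] avail[A=2 B=22] open={R1,R2,R4,R5,R6}
Step 8: cancel R6 -> on_hand[A=22 B=28] avail[A=3 B=22] open={R1,R2,R4,R5}
Step 9: commit R1 -> on_hand[A=22 B=22] avail[A=3 B=22] open={R2,R4,R5}
Step 10: reserve R7 A 1 -> on_hand[A=22 B=22] avail[A=2 B=22] open={R2,R4,R5,R7}
Step 11: commit R2 -> on_hand[A=15 B=22] avail[A=2 B=22] open={R4,R5,R7}
Step 12: commit R4 -> on_hand[A=12 B=22] avail[A=2 B=22] open={R5,R7}
Step 13: commit R7 -> on_hand[A=11 B=22] avail[A=2 B=22] open={R5}
Final available[B] = 22

Answer: 22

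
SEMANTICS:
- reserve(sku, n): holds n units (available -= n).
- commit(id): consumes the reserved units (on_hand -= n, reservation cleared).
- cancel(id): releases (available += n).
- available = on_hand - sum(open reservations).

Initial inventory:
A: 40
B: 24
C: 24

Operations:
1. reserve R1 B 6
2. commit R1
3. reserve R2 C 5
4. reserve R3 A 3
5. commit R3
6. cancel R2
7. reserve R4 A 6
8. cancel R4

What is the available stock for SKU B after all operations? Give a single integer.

Step 1: reserve R1 B 6 -> on_hand[A=40 B=24 C=24] avail[A=40 B=18 C=24] open={R1}
Step 2: commit R1 -> on_hand[A=40 B=18 C=24] avail[A=40 B=18 C=24] open={}
Step 3: reserve R2 C 5 -> on_hand[A=40 B=18 C=24] avail[A=40 B=18 C=19] open={R2}
Step 4: reserve R3 A 3 -> on_hand[A=40 B=18 C=24] avail[A=37 B=18 C=19] open={R2,R3}
Step 5: commit R3 -> on_hand[A=37 B=18 C=24] avail[A=37 B=18 C=19] open={R2}
Step 6: cancel R2 -> on_hand[A=37 B=18 C=24] avail[A=37 B=18 C=24] open={}
Step 7: reserve R4 A 6 -> on_hand[A=37 B=18 C=24] avail[A=31 B=18 C=24] open={R4}
Step 8: cancel R4 -> on_hand[A=37 B=18 C=24] avail[A=37 B=18 C=24] open={}
Final available[B] = 18

Answer: 18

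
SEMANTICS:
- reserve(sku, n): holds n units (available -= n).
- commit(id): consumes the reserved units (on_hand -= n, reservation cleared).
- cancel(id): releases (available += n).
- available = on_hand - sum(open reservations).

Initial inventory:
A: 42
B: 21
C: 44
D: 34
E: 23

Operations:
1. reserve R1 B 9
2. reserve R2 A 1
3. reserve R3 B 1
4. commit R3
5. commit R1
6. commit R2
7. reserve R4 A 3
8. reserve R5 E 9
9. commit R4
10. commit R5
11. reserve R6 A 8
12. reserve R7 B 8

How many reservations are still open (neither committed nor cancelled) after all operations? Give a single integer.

Answer: 2

Derivation:
Step 1: reserve R1 B 9 -> on_hand[A=42 B=21 C=44 D=34 E=23] avail[A=42 B=12 C=44 D=34 E=23] open={R1}
Step 2: reserve R2 A 1 -> on_hand[A=42 B=21 C=44 D=34 E=23] avail[A=41 B=12 C=44 D=34 E=23] open={R1,R2}
Step 3: reserve R3 B 1 -> on_hand[A=42 B=21 C=44 D=34 E=23] avail[A=41 B=11 C=44 D=34 E=23] open={R1,R2,R3}
Step 4: commit R3 -> on_hand[A=42 B=20 C=44 D=34 E=23] avail[A=41 B=11 C=44 D=34 E=23] open={R1,R2}
Step 5: commit R1 -> on_hand[A=42 B=11 C=44 D=34 E=23] avail[A=41 B=11 C=44 D=34 E=23] open={R2}
Step 6: commit R2 -> on_hand[A=41 B=11 C=44 D=34 E=23] avail[A=41 B=11 C=44 D=34 E=23] open={}
Step 7: reserve R4 A 3 -> on_hand[A=41 B=11 C=44 D=34 E=23] avail[A=38 B=11 C=44 D=34 E=23] open={R4}
Step 8: reserve R5 E 9 -> on_hand[A=41 B=11 C=44 D=34 E=23] avail[A=38 B=11 C=44 D=34 E=14] open={R4,R5}
Step 9: commit R4 -> on_hand[A=38 B=11 C=44 D=34 E=23] avail[A=38 B=11 C=44 D=34 E=14] open={R5}
Step 10: commit R5 -> on_hand[A=38 B=11 C=44 D=34 E=14] avail[A=38 B=11 C=44 D=34 E=14] open={}
Step 11: reserve R6 A 8 -> on_hand[A=38 B=11 C=44 D=34 E=14] avail[A=30 B=11 C=44 D=34 E=14] open={R6}
Step 12: reserve R7 B 8 -> on_hand[A=38 B=11 C=44 D=34 E=14] avail[A=30 B=3 C=44 D=34 E=14] open={R6,R7}
Open reservations: ['R6', 'R7'] -> 2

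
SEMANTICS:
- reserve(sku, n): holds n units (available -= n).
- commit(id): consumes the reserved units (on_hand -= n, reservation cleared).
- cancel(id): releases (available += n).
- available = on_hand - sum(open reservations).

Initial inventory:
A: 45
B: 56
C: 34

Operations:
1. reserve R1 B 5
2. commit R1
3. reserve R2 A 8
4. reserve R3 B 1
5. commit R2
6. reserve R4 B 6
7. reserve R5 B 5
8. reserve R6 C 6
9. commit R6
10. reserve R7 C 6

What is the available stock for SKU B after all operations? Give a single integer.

Step 1: reserve R1 B 5 -> on_hand[A=45 B=56 C=34] avail[A=45 B=51 C=34] open={R1}
Step 2: commit R1 -> on_hand[A=45 B=51 C=34] avail[A=45 B=51 C=34] open={}
Step 3: reserve R2 A 8 -> on_hand[A=45 B=51 C=34] avail[A=37 B=51 C=34] open={R2}
Step 4: reserve R3 B 1 -> on_hand[A=45 B=51 C=34] avail[A=37 B=50 C=34] open={R2,R3}
Step 5: commit R2 -> on_hand[A=37 B=51 C=34] avail[A=37 B=50 C=34] open={R3}
Step 6: reserve R4 B 6 -> on_hand[A=37 B=51 C=34] avail[A=37 B=44 C=34] open={R3,R4}
Step 7: reserve R5 B 5 -> on_hand[A=37 B=51 C=34] avail[A=37 B=39 C=34] open={R3,R4,R5}
Step 8: reserve R6 C 6 -> on_hand[A=37 B=51 C=34] avail[A=37 B=39 C=28] open={R3,R4,R5,R6}
Step 9: commit R6 -> on_hand[A=37 B=51 C=28] avail[A=37 B=39 C=28] open={R3,R4,R5}
Step 10: reserve R7 C 6 -> on_hand[A=37 B=51 C=28] avail[A=37 B=39 C=22] open={R3,R4,R5,R7}
Final available[B] = 39

Answer: 39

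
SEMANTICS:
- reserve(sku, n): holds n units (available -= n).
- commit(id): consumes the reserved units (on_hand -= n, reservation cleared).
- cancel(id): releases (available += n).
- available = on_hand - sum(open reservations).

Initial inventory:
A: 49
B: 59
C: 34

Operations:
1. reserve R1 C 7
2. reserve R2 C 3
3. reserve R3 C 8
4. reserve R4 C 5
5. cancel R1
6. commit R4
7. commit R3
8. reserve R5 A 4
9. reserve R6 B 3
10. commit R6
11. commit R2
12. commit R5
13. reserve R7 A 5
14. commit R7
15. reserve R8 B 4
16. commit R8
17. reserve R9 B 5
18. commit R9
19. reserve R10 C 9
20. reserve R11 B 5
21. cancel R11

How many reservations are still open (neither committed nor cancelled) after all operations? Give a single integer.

Answer: 1

Derivation:
Step 1: reserve R1 C 7 -> on_hand[A=49 B=59 C=34] avail[A=49 B=59 C=27] open={R1}
Step 2: reserve R2 C 3 -> on_hand[A=49 B=59 C=34] avail[A=49 B=59 C=24] open={R1,R2}
Step 3: reserve R3 C 8 -> on_hand[A=49 B=59 C=34] avail[A=49 B=59 C=16] open={R1,R2,R3}
Step 4: reserve R4 C 5 -> on_hand[A=49 B=59 C=34] avail[A=49 B=59 C=11] open={R1,R2,R3,R4}
Step 5: cancel R1 -> on_hand[A=49 B=59 C=34] avail[A=49 B=59 C=18] open={R2,R3,R4}
Step 6: commit R4 -> on_hand[A=49 B=59 C=29] avail[A=49 B=59 C=18] open={R2,R3}
Step 7: commit R3 -> on_hand[A=49 B=59 C=21] avail[A=49 B=59 C=18] open={R2}
Step 8: reserve R5 A 4 -> on_hand[A=49 B=59 C=21] avail[A=45 B=59 C=18] open={R2,R5}
Step 9: reserve R6 B 3 -> on_hand[A=49 B=59 C=21] avail[A=45 B=56 C=18] open={R2,R5,R6}
Step 10: commit R6 -> on_hand[A=49 B=56 C=21] avail[A=45 B=56 C=18] open={R2,R5}
Step 11: commit R2 -> on_hand[A=49 B=56 C=18] avail[A=45 B=56 C=18] open={R5}
Step 12: commit R5 -> on_hand[A=45 B=56 C=18] avail[A=45 B=56 C=18] open={}
Step 13: reserve R7 A 5 -> on_hand[A=45 B=56 C=18] avail[A=40 B=56 C=18] open={R7}
Step 14: commit R7 -> on_hand[A=40 B=56 C=18] avail[A=40 B=56 C=18] open={}
Step 15: reserve R8 B 4 -> on_hand[A=40 B=56 C=18] avail[A=40 B=52 C=18] open={R8}
Step 16: commit R8 -> on_hand[A=40 B=52 C=18] avail[A=40 B=52 C=18] open={}
Step 17: reserve R9 B 5 -> on_hand[A=40 B=52 C=18] avail[A=40 B=47 C=18] open={R9}
Step 18: commit R9 -> on_hand[A=40 B=47 C=18] avail[A=40 B=47 C=18] open={}
Step 19: reserve R10 C 9 -> on_hand[A=40 B=47 C=18] avail[A=40 B=47 C=9] open={R10}
Step 20: reserve R11 B 5 -> on_hand[A=40 B=47 C=18] avail[A=40 B=42 C=9] open={R10,R11}
Step 21: cancel R11 -> on_hand[A=40 B=47 C=18] avail[A=40 B=47 C=9] open={R10}
Open reservations: ['R10'] -> 1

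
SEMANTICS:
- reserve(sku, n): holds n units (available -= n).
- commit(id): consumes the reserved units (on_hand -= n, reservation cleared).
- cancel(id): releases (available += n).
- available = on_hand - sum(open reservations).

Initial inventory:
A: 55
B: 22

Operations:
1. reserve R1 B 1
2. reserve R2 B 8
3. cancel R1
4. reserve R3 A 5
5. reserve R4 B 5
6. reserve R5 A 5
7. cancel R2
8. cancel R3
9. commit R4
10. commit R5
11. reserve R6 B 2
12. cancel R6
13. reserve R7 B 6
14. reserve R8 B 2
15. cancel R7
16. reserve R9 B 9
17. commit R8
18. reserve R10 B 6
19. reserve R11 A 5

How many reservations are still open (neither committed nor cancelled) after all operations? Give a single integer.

Step 1: reserve R1 B 1 -> on_hand[A=55 B=22] avail[A=55 B=21] open={R1}
Step 2: reserve R2 B 8 -> on_hand[A=55 B=22] avail[A=55 B=13] open={R1,R2}
Step 3: cancel R1 -> on_hand[A=55 B=22] avail[A=55 B=14] open={R2}
Step 4: reserve R3 A 5 -> on_hand[A=55 B=22] avail[A=50 B=14] open={R2,R3}
Step 5: reserve R4 B 5 -> on_hand[A=55 B=22] avail[A=50 B=9] open={R2,R3,R4}
Step 6: reserve R5 A 5 -> on_hand[A=55 B=22] avail[A=45 B=9] open={R2,R3,R4,R5}
Step 7: cancel R2 -> on_hand[A=55 B=22] avail[A=45 B=17] open={R3,R4,R5}
Step 8: cancel R3 -> on_hand[A=55 B=22] avail[A=50 B=17] open={R4,R5}
Step 9: commit R4 -> on_hand[A=55 B=17] avail[A=50 B=17] open={R5}
Step 10: commit R5 -> on_hand[A=50 B=17] avail[A=50 B=17] open={}
Step 11: reserve R6 B 2 -> on_hand[A=50 B=17] avail[A=50 B=15] open={R6}
Step 12: cancel R6 -> on_hand[A=50 B=17] avail[A=50 B=17] open={}
Step 13: reserve R7 B 6 -> on_hand[A=50 B=17] avail[A=50 B=11] open={R7}
Step 14: reserve R8 B 2 -> on_hand[A=50 B=17] avail[A=50 B=9] open={R7,R8}
Step 15: cancel R7 -> on_hand[A=50 B=17] avail[A=50 B=15] open={R8}
Step 16: reserve R9 B 9 -> on_hand[A=50 B=17] avail[A=50 B=6] open={R8,R9}
Step 17: commit R8 -> on_hand[A=50 B=15] avail[A=50 B=6] open={R9}
Step 18: reserve R10 B 6 -> on_hand[A=50 B=15] avail[A=50 B=0] open={R10,R9}
Step 19: reserve R11 A 5 -> on_hand[A=50 B=15] avail[A=45 B=0] open={R10,R11,R9}
Open reservations: ['R10', 'R11', 'R9'] -> 3

Answer: 3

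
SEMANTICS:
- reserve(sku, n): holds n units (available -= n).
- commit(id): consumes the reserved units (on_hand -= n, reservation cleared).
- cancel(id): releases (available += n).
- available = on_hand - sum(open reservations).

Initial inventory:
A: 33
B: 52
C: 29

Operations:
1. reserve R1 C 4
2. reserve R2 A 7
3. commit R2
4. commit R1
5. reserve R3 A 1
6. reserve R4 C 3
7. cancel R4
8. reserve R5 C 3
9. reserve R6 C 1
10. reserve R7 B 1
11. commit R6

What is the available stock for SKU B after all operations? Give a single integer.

Answer: 51

Derivation:
Step 1: reserve R1 C 4 -> on_hand[A=33 B=52 C=29] avail[A=33 B=52 C=25] open={R1}
Step 2: reserve R2 A 7 -> on_hand[A=33 B=52 C=29] avail[A=26 B=52 C=25] open={R1,R2}
Step 3: commit R2 -> on_hand[A=26 B=52 C=29] avail[A=26 B=52 C=25] open={R1}
Step 4: commit R1 -> on_hand[A=26 B=52 C=25] avail[A=26 B=52 C=25] open={}
Step 5: reserve R3 A 1 -> on_hand[A=26 B=52 C=25] avail[A=25 B=52 C=25] open={R3}
Step 6: reserve R4 C 3 -> on_hand[A=26 B=52 C=25] avail[A=25 B=52 C=22] open={R3,R4}
Step 7: cancel R4 -> on_hand[A=26 B=52 C=25] avail[A=25 B=52 C=25] open={R3}
Step 8: reserve R5 C 3 -> on_hand[A=26 B=52 C=25] avail[A=25 B=52 C=22] open={R3,R5}
Step 9: reserve R6 C 1 -> on_hand[A=26 B=52 C=25] avail[A=25 B=52 C=21] open={R3,R5,R6}
Step 10: reserve R7 B 1 -> on_hand[A=26 B=52 C=25] avail[A=25 B=51 C=21] open={R3,R5,R6,R7}
Step 11: commit R6 -> on_hand[A=26 B=52 C=24] avail[A=25 B=51 C=21] open={R3,R5,R7}
Final available[B] = 51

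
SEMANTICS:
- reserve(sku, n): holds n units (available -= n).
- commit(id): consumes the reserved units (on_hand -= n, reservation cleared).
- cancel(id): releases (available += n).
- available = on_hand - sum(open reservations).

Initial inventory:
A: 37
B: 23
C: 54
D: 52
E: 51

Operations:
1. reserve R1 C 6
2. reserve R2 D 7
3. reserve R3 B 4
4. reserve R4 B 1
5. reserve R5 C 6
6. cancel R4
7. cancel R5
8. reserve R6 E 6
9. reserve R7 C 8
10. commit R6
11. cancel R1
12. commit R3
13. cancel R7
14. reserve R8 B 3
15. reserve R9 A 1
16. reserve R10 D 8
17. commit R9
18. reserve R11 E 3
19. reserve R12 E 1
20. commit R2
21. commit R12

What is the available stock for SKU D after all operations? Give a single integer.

Step 1: reserve R1 C 6 -> on_hand[A=37 B=23 C=54 D=52 E=51] avail[A=37 B=23 C=48 D=52 E=51] open={R1}
Step 2: reserve R2 D 7 -> on_hand[A=37 B=23 C=54 D=52 E=51] avail[A=37 B=23 C=48 D=45 E=51] open={R1,R2}
Step 3: reserve R3 B 4 -> on_hand[A=37 B=23 C=54 D=52 E=51] avail[A=37 B=19 C=48 D=45 E=51] open={R1,R2,R3}
Step 4: reserve R4 B 1 -> on_hand[A=37 B=23 C=54 D=52 E=51] avail[A=37 B=18 C=48 D=45 E=51] open={R1,R2,R3,R4}
Step 5: reserve R5 C 6 -> on_hand[A=37 B=23 C=54 D=52 E=51] avail[A=37 B=18 C=42 D=45 E=51] open={R1,R2,R3,R4,R5}
Step 6: cancel R4 -> on_hand[A=37 B=23 C=54 D=52 E=51] avail[A=37 B=19 C=42 D=45 E=51] open={R1,R2,R3,R5}
Step 7: cancel R5 -> on_hand[A=37 B=23 C=54 D=52 E=51] avail[A=37 B=19 C=48 D=45 E=51] open={R1,R2,R3}
Step 8: reserve R6 E 6 -> on_hand[A=37 B=23 C=54 D=52 E=51] avail[A=37 B=19 C=48 D=45 E=45] open={R1,R2,R3,R6}
Step 9: reserve R7 C 8 -> on_hand[A=37 B=23 C=54 D=52 E=51] avail[A=37 B=19 C=40 D=45 E=45] open={R1,R2,R3,R6,R7}
Step 10: commit R6 -> on_hand[A=37 B=23 C=54 D=52 E=45] avail[A=37 B=19 C=40 D=45 E=45] open={R1,R2,R3,R7}
Step 11: cancel R1 -> on_hand[A=37 B=23 C=54 D=52 E=45] avail[A=37 B=19 C=46 D=45 E=45] open={R2,R3,R7}
Step 12: commit R3 -> on_hand[A=37 B=19 C=54 D=52 E=45] avail[A=37 B=19 C=46 D=45 E=45] open={R2,R7}
Step 13: cancel R7 -> on_hand[A=37 B=19 C=54 D=52 E=45] avail[A=37 B=19 C=54 D=45 E=45] open={R2}
Step 14: reserve R8 B 3 -> on_hand[A=37 B=19 C=54 D=52 E=45] avail[A=37 B=16 C=54 D=45 E=45] open={R2,R8}
Step 15: reserve R9 A 1 -> on_hand[A=37 B=19 C=54 D=52 E=45] avail[A=36 B=16 C=54 D=45 E=45] open={R2,R8,R9}
Step 16: reserve R10 D 8 -> on_hand[A=37 B=19 C=54 D=52 E=45] avail[A=36 B=16 C=54 D=37 E=45] open={R10,R2,R8,R9}
Step 17: commit R9 -> on_hand[A=36 B=19 C=54 D=52 E=45] avail[A=36 B=16 C=54 D=37 E=45] open={R10,R2,R8}
Step 18: reserve R11 E 3 -> on_hand[A=36 B=19 C=54 D=52 E=45] avail[A=36 B=16 C=54 D=37 E=42] open={R10,R11,R2,R8}
Step 19: reserve R12 E 1 -> on_hand[A=36 B=19 C=54 D=52 E=45] avail[A=36 B=16 C=54 D=37 E=41] open={R10,R11,R12,R2,R8}
Step 20: commit R2 -> on_hand[A=36 B=19 C=54 D=45 E=45] avail[A=36 B=16 C=54 D=37 E=41] open={R10,R11,R12,R8}
Step 21: commit R12 -> on_hand[A=36 B=19 C=54 D=45 E=44] avail[A=36 B=16 C=54 D=37 E=41] open={R10,R11,R8}
Final available[D] = 37

Answer: 37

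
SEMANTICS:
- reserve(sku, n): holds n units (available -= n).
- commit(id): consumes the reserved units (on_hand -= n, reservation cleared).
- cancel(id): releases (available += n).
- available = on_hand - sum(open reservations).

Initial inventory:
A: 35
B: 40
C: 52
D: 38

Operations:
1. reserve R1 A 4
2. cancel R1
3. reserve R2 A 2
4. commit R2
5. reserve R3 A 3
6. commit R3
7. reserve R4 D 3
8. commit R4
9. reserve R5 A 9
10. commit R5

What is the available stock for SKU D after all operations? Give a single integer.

Step 1: reserve R1 A 4 -> on_hand[A=35 B=40 C=52 D=38] avail[A=31 B=40 C=52 D=38] open={R1}
Step 2: cancel R1 -> on_hand[A=35 B=40 C=52 D=38] avail[A=35 B=40 C=52 D=38] open={}
Step 3: reserve R2 A 2 -> on_hand[A=35 B=40 C=52 D=38] avail[A=33 B=40 C=52 D=38] open={R2}
Step 4: commit R2 -> on_hand[A=33 B=40 C=52 D=38] avail[A=33 B=40 C=52 D=38] open={}
Step 5: reserve R3 A 3 -> on_hand[A=33 B=40 C=52 D=38] avail[A=30 B=40 C=52 D=38] open={R3}
Step 6: commit R3 -> on_hand[A=30 B=40 C=52 D=38] avail[A=30 B=40 C=52 D=38] open={}
Step 7: reserve R4 D 3 -> on_hand[A=30 B=40 C=52 D=38] avail[A=30 B=40 C=52 D=35] open={R4}
Step 8: commit R4 -> on_hand[A=30 B=40 C=52 D=35] avail[A=30 B=40 C=52 D=35] open={}
Step 9: reserve R5 A 9 -> on_hand[A=30 B=40 C=52 D=35] avail[A=21 B=40 C=52 D=35] open={R5}
Step 10: commit R5 -> on_hand[A=21 B=40 C=52 D=35] avail[A=21 B=40 C=52 D=35] open={}
Final available[D] = 35

Answer: 35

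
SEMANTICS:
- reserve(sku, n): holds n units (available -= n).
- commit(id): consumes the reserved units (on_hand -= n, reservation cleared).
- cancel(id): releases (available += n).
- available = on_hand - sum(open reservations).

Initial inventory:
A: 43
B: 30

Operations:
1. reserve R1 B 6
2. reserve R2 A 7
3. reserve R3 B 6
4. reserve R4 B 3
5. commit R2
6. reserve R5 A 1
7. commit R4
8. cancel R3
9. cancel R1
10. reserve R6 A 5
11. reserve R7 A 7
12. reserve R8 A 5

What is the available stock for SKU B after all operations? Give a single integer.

Step 1: reserve R1 B 6 -> on_hand[A=43 B=30] avail[A=43 B=24] open={R1}
Step 2: reserve R2 A 7 -> on_hand[A=43 B=30] avail[A=36 B=24] open={R1,R2}
Step 3: reserve R3 B 6 -> on_hand[A=43 B=30] avail[A=36 B=18] open={R1,R2,R3}
Step 4: reserve R4 B 3 -> on_hand[A=43 B=30] avail[A=36 B=15] open={R1,R2,R3,R4}
Step 5: commit R2 -> on_hand[A=36 B=30] avail[A=36 B=15] open={R1,R3,R4}
Step 6: reserve R5 A 1 -> on_hand[A=36 B=30] avail[A=35 B=15] open={R1,R3,R4,R5}
Step 7: commit R4 -> on_hand[A=36 B=27] avail[A=35 B=15] open={R1,R3,R5}
Step 8: cancel R3 -> on_hand[A=36 B=27] avail[A=35 B=21] open={R1,R5}
Step 9: cancel R1 -> on_hand[A=36 B=27] avail[A=35 B=27] open={R5}
Step 10: reserve R6 A 5 -> on_hand[A=36 B=27] avail[A=30 B=27] open={R5,R6}
Step 11: reserve R7 A 7 -> on_hand[A=36 B=27] avail[A=23 B=27] open={R5,R6,R7}
Step 12: reserve R8 A 5 -> on_hand[A=36 B=27] avail[A=18 B=27] open={R5,R6,R7,R8}
Final available[B] = 27

Answer: 27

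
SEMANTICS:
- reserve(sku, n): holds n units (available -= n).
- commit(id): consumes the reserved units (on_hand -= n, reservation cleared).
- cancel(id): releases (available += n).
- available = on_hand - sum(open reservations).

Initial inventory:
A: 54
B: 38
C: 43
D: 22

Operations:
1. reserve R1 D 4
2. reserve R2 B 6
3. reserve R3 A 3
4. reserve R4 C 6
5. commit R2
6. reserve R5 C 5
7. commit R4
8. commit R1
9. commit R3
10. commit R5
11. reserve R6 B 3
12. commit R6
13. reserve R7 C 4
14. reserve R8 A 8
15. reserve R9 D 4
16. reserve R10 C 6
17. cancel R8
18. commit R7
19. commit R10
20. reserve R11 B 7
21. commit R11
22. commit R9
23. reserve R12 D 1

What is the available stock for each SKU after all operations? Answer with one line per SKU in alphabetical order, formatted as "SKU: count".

Step 1: reserve R1 D 4 -> on_hand[A=54 B=38 C=43 D=22] avail[A=54 B=38 C=43 D=18] open={R1}
Step 2: reserve R2 B 6 -> on_hand[A=54 B=38 C=43 D=22] avail[A=54 B=32 C=43 D=18] open={R1,R2}
Step 3: reserve R3 A 3 -> on_hand[A=54 B=38 C=43 D=22] avail[A=51 B=32 C=43 D=18] open={R1,R2,R3}
Step 4: reserve R4 C 6 -> on_hand[A=54 B=38 C=43 D=22] avail[A=51 B=32 C=37 D=18] open={R1,R2,R3,R4}
Step 5: commit R2 -> on_hand[A=54 B=32 C=43 D=22] avail[A=51 B=32 C=37 D=18] open={R1,R3,R4}
Step 6: reserve R5 C 5 -> on_hand[A=54 B=32 C=43 D=22] avail[A=51 B=32 C=32 D=18] open={R1,R3,R4,R5}
Step 7: commit R4 -> on_hand[A=54 B=32 C=37 D=22] avail[A=51 B=32 C=32 D=18] open={R1,R3,R5}
Step 8: commit R1 -> on_hand[A=54 B=32 C=37 D=18] avail[A=51 B=32 C=32 D=18] open={R3,R5}
Step 9: commit R3 -> on_hand[A=51 B=32 C=37 D=18] avail[A=51 B=32 C=32 D=18] open={R5}
Step 10: commit R5 -> on_hand[A=51 B=32 C=32 D=18] avail[A=51 B=32 C=32 D=18] open={}
Step 11: reserve R6 B 3 -> on_hand[A=51 B=32 C=32 D=18] avail[A=51 B=29 C=32 D=18] open={R6}
Step 12: commit R6 -> on_hand[A=51 B=29 C=32 D=18] avail[A=51 B=29 C=32 D=18] open={}
Step 13: reserve R7 C 4 -> on_hand[A=51 B=29 C=32 D=18] avail[A=51 B=29 C=28 D=18] open={R7}
Step 14: reserve R8 A 8 -> on_hand[A=51 B=29 C=32 D=18] avail[A=43 B=29 C=28 D=18] open={R7,R8}
Step 15: reserve R9 D 4 -> on_hand[A=51 B=29 C=32 D=18] avail[A=43 B=29 C=28 D=14] open={R7,R8,R9}
Step 16: reserve R10 C 6 -> on_hand[A=51 B=29 C=32 D=18] avail[A=43 B=29 C=22 D=14] open={R10,R7,R8,R9}
Step 17: cancel R8 -> on_hand[A=51 B=29 C=32 D=18] avail[A=51 B=29 C=22 D=14] open={R10,R7,R9}
Step 18: commit R7 -> on_hand[A=51 B=29 C=28 D=18] avail[A=51 B=29 C=22 D=14] open={R10,R9}
Step 19: commit R10 -> on_hand[A=51 B=29 C=22 D=18] avail[A=51 B=29 C=22 D=14] open={R9}
Step 20: reserve R11 B 7 -> on_hand[A=51 B=29 C=22 D=18] avail[A=51 B=22 C=22 D=14] open={R11,R9}
Step 21: commit R11 -> on_hand[A=51 B=22 C=22 D=18] avail[A=51 B=22 C=22 D=14] open={R9}
Step 22: commit R9 -> on_hand[A=51 B=22 C=22 D=14] avail[A=51 B=22 C=22 D=14] open={}
Step 23: reserve R12 D 1 -> on_hand[A=51 B=22 C=22 D=14] avail[A=51 B=22 C=22 D=13] open={R12}

Answer: A: 51
B: 22
C: 22
D: 13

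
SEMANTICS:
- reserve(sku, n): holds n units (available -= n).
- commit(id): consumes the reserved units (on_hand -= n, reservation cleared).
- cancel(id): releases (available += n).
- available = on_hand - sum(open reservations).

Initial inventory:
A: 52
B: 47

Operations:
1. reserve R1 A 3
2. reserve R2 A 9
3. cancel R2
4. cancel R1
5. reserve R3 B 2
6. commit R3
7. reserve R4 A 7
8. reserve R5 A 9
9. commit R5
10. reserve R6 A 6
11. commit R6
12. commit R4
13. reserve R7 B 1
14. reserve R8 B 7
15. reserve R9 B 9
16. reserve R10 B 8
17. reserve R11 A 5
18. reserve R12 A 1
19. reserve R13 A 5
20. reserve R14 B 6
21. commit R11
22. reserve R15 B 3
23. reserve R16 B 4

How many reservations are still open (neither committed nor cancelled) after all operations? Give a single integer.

Step 1: reserve R1 A 3 -> on_hand[A=52 B=47] avail[A=49 B=47] open={R1}
Step 2: reserve R2 A 9 -> on_hand[A=52 B=47] avail[A=40 B=47] open={R1,R2}
Step 3: cancel R2 -> on_hand[A=52 B=47] avail[A=49 B=47] open={R1}
Step 4: cancel R1 -> on_hand[A=52 B=47] avail[A=52 B=47] open={}
Step 5: reserve R3 B 2 -> on_hand[A=52 B=47] avail[A=52 B=45] open={R3}
Step 6: commit R3 -> on_hand[A=52 B=45] avail[A=52 B=45] open={}
Step 7: reserve R4 A 7 -> on_hand[A=52 B=45] avail[A=45 B=45] open={R4}
Step 8: reserve R5 A 9 -> on_hand[A=52 B=45] avail[A=36 B=45] open={R4,R5}
Step 9: commit R5 -> on_hand[A=43 B=45] avail[A=36 B=45] open={R4}
Step 10: reserve R6 A 6 -> on_hand[A=43 B=45] avail[A=30 B=45] open={R4,R6}
Step 11: commit R6 -> on_hand[A=37 B=45] avail[A=30 B=45] open={R4}
Step 12: commit R4 -> on_hand[A=30 B=45] avail[A=30 B=45] open={}
Step 13: reserve R7 B 1 -> on_hand[A=30 B=45] avail[A=30 B=44] open={R7}
Step 14: reserve R8 B 7 -> on_hand[A=30 B=45] avail[A=30 B=37] open={R7,R8}
Step 15: reserve R9 B 9 -> on_hand[A=30 B=45] avail[A=30 B=28] open={R7,R8,R9}
Step 16: reserve R10 B 8 -> on_hand[A=30 B=45] avail[A=30 B=20] open={R10,R7,R8,R9}
Step 17: reserve R11 A 5 -> on_hand[A=30 B=45] avail[A=25 B=20] open={R10,R11,R7,R8,R9}
Step 18: reserve R12 A 1 -> on_hand[A=30 B=45] avail[A=24 B=20] open={R10,R11,R12,R7,R8,R9}
Step 19: reserve R13 A 5 -> on_hand[A=30 B=45] avail[A=19 B=20] open={R10,R11,R12,R13,R7,R8,R9}
Step 20: reserve R14 B 6 -> on_hand[A=30 B=45] avail[A=19 B=14] open={R10,R11,R12,R13,R14,R7,R8,R9}
Step 21: commit R11 -> on_hand[A=25 B=45] avail[A=19 B=14] open={R10,R12,R13,R14,R7,R8,R9}
Step 22: reserve R15 B 3 -> on_hand[A=25 B=45] avail[A=19 B=11] open={R10,R12,R13,R14,R15,R7,R8,R9}
Step 23: reserve R16 B 4 -> on_hand[A=25 B=45] avail[A=19 B=7] open={R10,R12,R13,R14,R15,R16,R7,R8,R9}
Open reservations: ['R10', 'R12', 'R13', 'R14', 'R15', 'R16', 'R7', 'R8', 'R9'] -> 9

Answer: 9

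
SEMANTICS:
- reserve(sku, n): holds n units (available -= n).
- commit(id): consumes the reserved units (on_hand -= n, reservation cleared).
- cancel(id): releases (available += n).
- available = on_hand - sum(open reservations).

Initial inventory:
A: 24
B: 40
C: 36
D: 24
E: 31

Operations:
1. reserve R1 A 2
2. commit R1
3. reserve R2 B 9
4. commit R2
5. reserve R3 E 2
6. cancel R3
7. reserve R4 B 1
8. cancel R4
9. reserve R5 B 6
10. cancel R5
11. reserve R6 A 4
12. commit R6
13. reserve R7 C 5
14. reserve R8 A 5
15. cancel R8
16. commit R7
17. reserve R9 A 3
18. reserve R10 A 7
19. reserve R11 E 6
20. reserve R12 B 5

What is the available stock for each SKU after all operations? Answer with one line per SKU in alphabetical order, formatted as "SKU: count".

Step 1: reserve R1 A 2 -> on_hand[A=24 B=40 C=36 D=24 E=31] avail[A=22 B=40 C=36 D=24 E=31] open={R1}
Step 2: commit R1 -> on_hand[A=22 B=40 C=36 D=24 E=31] avail[A=22 B=40 C=36 D=24 E=31] open={}
Step 3: reserve R2 B 9 -> on_hand[A=22 B=40 C=36 D=24 E=31] avail[A=22 B=31 C=36 D=24 E=31] open={R2}
Step 4: commit R2 -> on_hand[A=22 B=31 C=36 D=24 E=31] avail[A=22 B=31 C=36 D=24 E=31] open={}
Step 5: reserve R3 E 2 -> on_hand[A=22 B=31 C=36 D=24 E=31] avail[A=22 B=31 C=36 D=24 E=29] open={R3}
Step 6: cancel R3 -> on_hand[A=22 B=31 C=36 D=24 E=31] avail[A=22 B=31 C=36 D=24 E=31] open={}
Step 7: reserve R4 B 1 -> on_hand[A=22 B=31 C=36 D=24 E=31] avail[A=22 B=30 C=36 D=24 E=31] open={R4}
Step 8: cancel R4 -> on_hand[A=22 B=31 C=36 D=24 E=31] avail[A=22 B=31 C=36 D=24 E=31] open={}
Step 9: reserve R5 B 6 -> on_hand[A=22 B=31 C=36 D=24 E=31] avail[A=22 B=25 C=36 D=24 E=31] open={R5}
Step 10: cancel R5 -> on_hand[A=22 B=31 C=36 D=24 E=31] avail[A=22 B=31 C=36 D=24 E=31] open={}
Step 11: reserve R6 A 4 -> on_hand[A=22 B=31 C=36 D=24 E=31] avail[A=18 B=31 C=36 D=24 E=31] open={R6}
Step 12: commit R6 -> on_hand[A=18 B=31 C=36 D=24 E=31] avail[A=18 B=31 C=36 D=24 E=31] open={}
Step 13: reserve R7 C 5 -> on_hand[A=18 B=31 C=36 D=24 E=31] avail[A=18 B=31 C=31 D=24 E=31] open={R7}
Step 14: reserve R8 A 5 -> on_hand[A=18 B=31 C=36 D=24 E=31] avail[A=13 B=31 C=31 D=24 E=31] open={R7,R8}
Step 15: cancel R8 -> on_hand[A=18 B=31 C=36 D=24 E=31] avail[A=18 B=31 C=31 D=24 E=31] open={R7}
Step 16: commit R7 -> on_hand[A=18 B=31 C=31 D=24 E=31] avail[A=18 B=31 C=31 D=24 E=31] open={}
Step 17: reserve R9 A 3 -> on_hand[A=18 B=31 C=31 D=24 E=31] avail[A=15 B=31 C=31 D=24 E=31] open={R9}
Step 18: reserve R10 A 7 -> on_hand[A=18 B=31 C=31 D=24 E=31] avail[A=8 B=31 C=31 D=24 E=31] open={R10,R9}
Step 19: reserve R11 E 6 -> on_hand[A=18 B=31 C=31 D=24 E=31] avail[A=8 B=31 C=31 D=24 E=25] open={R10,R11,R9}
Step 20: reserve R12 B 5 -> on_hand[A=18 B=31 C=31 D=24 E=31] avail[A=8 B=26 C=31 D=24 E=25] open={R10,R11,R12,R9}

Answer: A: 8
B: 26
C: 31
D: 24
E: 25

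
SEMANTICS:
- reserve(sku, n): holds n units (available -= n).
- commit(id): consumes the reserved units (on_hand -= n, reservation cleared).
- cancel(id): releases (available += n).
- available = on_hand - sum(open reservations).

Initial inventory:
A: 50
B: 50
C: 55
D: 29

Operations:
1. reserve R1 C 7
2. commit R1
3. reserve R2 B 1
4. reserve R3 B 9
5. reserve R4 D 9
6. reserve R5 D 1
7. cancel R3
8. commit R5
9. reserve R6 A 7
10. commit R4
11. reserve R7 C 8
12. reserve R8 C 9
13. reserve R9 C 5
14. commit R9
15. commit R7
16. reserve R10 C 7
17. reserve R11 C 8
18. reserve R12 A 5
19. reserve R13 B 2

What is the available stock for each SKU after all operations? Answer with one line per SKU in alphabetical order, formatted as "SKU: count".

Answer: A: 38
B: 47
C: 11
D: 19

Derivation:
Step 1: reserve R1 C 7 -> on_hand[A=50 B=50 C=55 D=29] avail[A=50 B=50 C=48 D=29] open={R1}
Step 2: commit R1 -> on_hand[A=50 B=50 C=48 D=29] avail[A=50 B=50 C=48 D=29] open={}
Step 3: reserve R2 B 1 -> on_hand[A=50 B=50 C=48 D=29] avail[A=50 B=49 C=48 D=29] open={R2}
Step 4: reserve R3 B 9 -> on_hand[A=50 B=50 C=48 D=29] avail[A=50 B=40 C=48 D=29] open={R2,R3}
Step 5: reserve R4 D 9 -> on_hand[A=50 B=50 C=48 D=29] avail[A=50 B=40 C=48 D=20] open={R2,R3,R4}
Step 6: reserve R5 D 1 -> on_hand[A=50 B=50 C=48 D=29] avail[A=50 B=40 C=48 D=19] open={R2,R3,R4,R5}
Step 7: cancel R3 -> on_hand[A=50 B=50 C=48 D=29] avail[A=50 B=49 C=48 D=19] open={R2,R4,R5}
Step 8: commit R5 -> on_hand[A=50 B=50 C=48 D=28] avail[A=50 B=49 C=48 D=19] open={R2,R4}
Step 9: reserve R6 A 7 -> on_hand[A=50 B=50 C=48 D=28] avail[A=43 B=49 C=48 D=19] open={R2,R4,R6}
Step 10: commit R4 -> on_hand[A=50 B=50 C=48 D=19] avail[A=43 B=49 C=48 D=19] open={R2,R6}
Step 11: reserve R7 C 8 -> on_hand[A=50 B=50 C=48 D=19] avail[A=43 B=49 C=40 D=19] open={R2,R6,R7}
Step 12: reserve R8 C 9 -> on_hand[A=50 B=50 C=48 D=19] avail[A=43 B=49 C=31 D=19] open={R2,R6,R7,R8}
Step 13: reserve R9 C 5 -> on_hand[A=50 B=50 C=48 D=19] avail[A=43 B=49 C=26 D=19] open={R2,R6,R7,R8,R9}
Step 14: commit R9 -> on_hand[A=50 B=50 C=43 D=19] avail[A=43 B=49 C=26 D=19] open={R2,R6,R7,R8}
Step 15: commit R7 -> on_hand[A=50 B=50 C=35 D=19] avail[A=43 B=49 C=26 D=19] open={R2,R6,R8}
Step 16: reserve R10 C 7 -> on_hand[A=50 B=50 C=35 D=19] avail[A=43 B=49 C=19 D=19] open={R10,R2,R6,R8}
Step 17: reserve R11 C 8 -> on_hand[A=50 B=50 C=35 D=19] avail[A=43 B=49 C=11 D=19] open={R10,R11,R2,R6,R8}
Step 18: reserve R12 A 5 -> on_hand[A=50 B=50 C=35 D=19] avail[A=38 B=49 C=11 D=19] open={R10,R11,R12,R2,R6,R8}
Step 19: reserve R13 B 2 -> on_hand[A=50 B=50 C=35 D=19] avail[A=38 B=47 C=11 D=19] open={R10,R11,R12,R13,R2,R6,R8}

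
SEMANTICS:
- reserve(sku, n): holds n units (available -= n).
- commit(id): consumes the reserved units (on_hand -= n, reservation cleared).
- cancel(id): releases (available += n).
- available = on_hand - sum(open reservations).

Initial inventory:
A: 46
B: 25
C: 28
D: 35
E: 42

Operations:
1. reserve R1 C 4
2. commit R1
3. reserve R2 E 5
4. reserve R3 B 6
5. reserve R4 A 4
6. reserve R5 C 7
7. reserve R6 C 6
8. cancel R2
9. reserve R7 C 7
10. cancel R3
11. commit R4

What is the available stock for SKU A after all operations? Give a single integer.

Step 1: reserve R1 C 4 -> on_hand[A=46 B=25 C=28 D=35 E=42] avail[A=46 B=25 C=24 D=35 E=42] open={R1}
Step 2: commit R1 -> on_hand[A=46 B=25 C=24 D=35 E=42] avail[A=46 B=25 C=24 D=35 E=42] open={}
Step 3: reserve R2 E 5 -> on_hand[A=46 B=25 C=24 D=35 E=42] avail[A=46 B=25 C=24 D=35 E=37] open={R2}
Step 4: reserve R3 B 6 -> on_hand[A=46 B=25 C=24 D=35 E=42] avail[A=46 B=19 C=24 D=35 E=37] open={R2,R3}
Step 5: reserve R4 A 4 -> on_hand[A=46 B=25 C=24 D=35 E=42] avail[A=42 B=19 C=24 D=35 E=37] open={R2,R3,R4}
Step 6: reserve R5 C 7 -> on_hand[A=46 B=25 C=24 D=35 E=42] avail[A=42 B=19 C=17 D=35 E=37] open={R2,R3,R4,R5}
Step 7: reserve R6 C 6 -> on_hand[A=46 B=25 C=24 D=35 E=42] avail[A=42 B=19 C=11 D=35 E=37] open={R2,R3,R4,R5,R6}
Step 8: cancel R2 -> on_hand[A=46 B=25 C=24 D=35 E=42] avail[A=42 B=19 C=11 D=35 E=42] open={R3,R4,R5,R6}
Step 9: reserve R7 C 7 -> on_hand[A=46 B=25 C=24 D=35 E=42] avail[A=42 B=19 C=4 D=35 E=42] open={R3,R4,R5,R6,R7}
Step 10: cancel R3 -> on_hand[A=46 B=25 C=24 D=35 E=42] avail[A=42 B=25 C=4 D=35 E=42] open={R4,R5,R6,R7}
Step 11: commit R4 -> on_hand[A=42 B=25 C=24 D=35 E=42] avail[A=42 B=25 C=4 D=35 E=42] open={R5,R6,R7}
Final available[A] = 42

Answer: 42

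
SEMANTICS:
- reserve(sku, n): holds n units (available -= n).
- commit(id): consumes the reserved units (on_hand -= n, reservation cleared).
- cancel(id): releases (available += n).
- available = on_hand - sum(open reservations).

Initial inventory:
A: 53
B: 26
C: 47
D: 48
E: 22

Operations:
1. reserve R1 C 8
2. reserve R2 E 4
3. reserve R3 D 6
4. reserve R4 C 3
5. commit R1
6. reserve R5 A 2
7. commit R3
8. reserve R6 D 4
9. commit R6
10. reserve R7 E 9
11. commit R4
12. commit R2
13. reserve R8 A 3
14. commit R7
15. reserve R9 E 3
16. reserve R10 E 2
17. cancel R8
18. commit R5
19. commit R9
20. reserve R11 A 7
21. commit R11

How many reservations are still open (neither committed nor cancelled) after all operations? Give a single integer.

Step 1: reserve R1 C 8 -> on_hand[A=53 B=26 C=47 D=48 E=22] avail[A=53 B=26 C=39 D=48 E=22] open={R1}
Step 2: reserve R2 E 4 -> on_hand[A=53 B=26 C=47 D=48 E=22] avail[A=53 B=26 C=39 D=48 E=18] open={R1,R2}
Step 3: reserve R3 D 6 -> on_hand[A=53 B=26 C=47 D=48 E=22] avail[A=53 B=26 C=39 D=42 E=18] open={R1,R2,R3}
Step 4: reserve R4 C 3 -> on_hand[A=53 B=26 C=47 D=48 E=22] avail[A=53 B=26 C=36 D=42 E=18] open={R1,R2,R3,R4}
Step 5: commit R1 -> on_hand[A=53 B=26 C=39 D=48 E=22] avail[A=53 B=26 C=36 D=42 E=18] open={R2,R3,R4}
Step 6: reserve R5 A 2 -> on_hand[A=53 B=26 C=39 D=48 E=22] avail[A=51 B=26 C=36 D=42 E=18] open={R2,R3,R4,R5}
Step 7: commit R3 -> on_hand[A=53 B=26 C=39 D=42 E=22] avail[A=51 B=26 C=36 D=42 E=18] open={R2,R4,R5}
Step 8: reserve R6 D 4 -> on_hand[A=53 B=26 C=39 D=42 E=22] avail[A=51 B=26 C=36 D=38 E=18] open={R2,R4,R5,R6}
Step 9: commit R6 -> on_hand[A=53 B=26 C=39 D=38 E=22] avail[A=51 B=26 C=36 D=38 E=18] open={R2,R4,R5}
Step 10: reserve R7 E 9 -> on_hand[A=53 B=26 C=39 D=38 E=22] avail[A=51 B=26 C=36 D=38 E=9] open={R2,R4,R5,R7}
Step 11: commit R4 -> on_hand[A=53 B=26 C=36 D=38 E=22] avail[A=51 B=26 C=36 D=38 E=9] open={R2,R5,R7}
Step 12: commit R2 -> on_hand[A=53 B=26 C=36 D=38 E=18] avail[A=51 B=26 C=36 D=38 E=9] open={R5,R7}
Step 13: reserve R8 A 3 -> on_hand[A=53 B=26 C=36 D=38 E=18] avail[A=48 B=26 C=36 D=38 E=9] open={R5,R7,R8}
Step 14: commit R7 -> on_hand[A=53 B=26 C=36 D=38 E=9] avail[A=48 B=26 C=36 D=38 E=9] open={R5,R8}
Step 15: reserve R9 E 3 -> on_hand[A=53 B=26 C=36 D=38 E=9] avail[A=48 B=26 C=36 D=38 E=6] open={R5,R8,R9}
Step 16: reserve R10 E 2 -> on_hand[A=53 B=26 C=36 D=38 E=9] avail[A=48 B=26 C=36 D=38 E=4] open={R10,R5,R8,R9}
Step 17: cancel R8 -> on_hand[A=53 B=26 C=36 D=38 E=9] avail[A=51 B=26 C=36 D=38 E=4] open={R10,R5,R9}
Step 18: commit R5 -> on_hand[A=51 B=26 C=36 D=38 E=9] avail[A=51 B=26 C=36 D=38 E=4] open={R10,R9}
Step 19: commit R9 -> on_hand[A=51 B=26 C=36 D=38 E=6] avail[A=51 B=26 C=36 D=38 E=4] open={R10}
Step 20: reserve R11 A 7 -> on_hand[A=51 B=26 C=36 D=38 E=6] avail[A=44 B=26 C=36 D=38 E=4] open={R10,R11}
Step 21: commit R11 -> on_hand[A=44 B=26 C=36 D=38 E=6] avail[A=44 B=26 C=36 D=38 E=4] open={R10}
Open reservations: ['R10'] -> 1

Answer: 1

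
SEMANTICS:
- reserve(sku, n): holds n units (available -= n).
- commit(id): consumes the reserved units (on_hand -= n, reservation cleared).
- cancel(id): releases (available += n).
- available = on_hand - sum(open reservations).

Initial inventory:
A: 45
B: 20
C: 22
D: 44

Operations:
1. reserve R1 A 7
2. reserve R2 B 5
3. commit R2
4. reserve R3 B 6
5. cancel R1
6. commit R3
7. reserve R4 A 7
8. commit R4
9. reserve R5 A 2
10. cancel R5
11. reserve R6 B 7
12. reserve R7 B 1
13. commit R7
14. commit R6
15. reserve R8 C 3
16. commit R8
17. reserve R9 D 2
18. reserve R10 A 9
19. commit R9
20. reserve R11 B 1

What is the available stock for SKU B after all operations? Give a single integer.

Step 1: reserve R1 A 7 -> on_hand[A=45 B=20 C=22 D=44] avail[A=38 B=20 C=22 D=44] open={R1}
Step 2: reserve R2 B 5 -> on_hand[A=45 B=20 C=22 D=44] avail[A=38 B=15 C=22 D=44] open={R1,R2}
Step 3: commit R2 -> on_hand[A=45 B=15 C=22 D=44] avail[A=38 B=15 C=22 D=44] open={R1}
Step 4: reserve R3 B 6 -> on_hand[A=45 B=15 C=22 D=44] avail[A=38 B=9 C=22 D=44] open={R1,R3}
Step 5: cancel R1 -> on_hand[A=45 B=15 C=22 D=44] avail[A=45 B=9 C=22 D=44] open={R3}
Step 6: commit R3 -> on_hand[A=45 B=9 C=22 D=44] avail[A=45 B=9 C=22 D=44] open={}
Step 7: reserve R4 A 7 -> on_hand[A=45 B=9 C=22 D=44] avail[A=38 B=9 C=22 D=44] open={R4}
Step 8: commit R4 -> on_hand[A=38 B=9 C=22 D=44] avail[A=38 B=9 C=22 D=44] open={}
Step 9: reserve R5 A 2 -> on_hand[A=38 B=9 C=22 D=44] avail[A=36 B=9 C=22 D=44] open={R5}
Step 10: cancel R5 -> on_hand[A=38 B=9 C=22 D=44] avail[A=38 B=9 C=22 D=44] open={}
Step 11: reserve R6 B 7 -> on_hand[A=38 B=9 C=22 D=44] avail[A=38 B=2 C=22 D=44] open={R6}
Step 12: reserve R7 B 1 -> on_hand[A=38 B=9 C=22 D=44] avail[A=38 B=1 C=22 D=44] open={R6,R7}
Step 13: commit R7 -> on_hand[A=38 B=8 C=22 D=44] avail[A=38 B=1 C=22 D=44] open={R6}
Step 14: commit R6 -> on_hand[A=38 B=1 C=22 D=44] avail[A=38 B=1 C=22 D=44] open={}
Step 15: reserve R8 C 3 -> on_hand[A=38 B=1 C=22 D=44] avail[A=38 B=1 C=19 D=44] open={R8}
Step 16: commit R8 -> on_hand[A=38 B=1 C=19 D=44] avail[A=38 B=1 C=19 D=44] open={}
Step 17: reserve R9 D 2 -> on_hand[A=38 B=1 C=19 D=44] avail[A=38 B=1 C=19 D=42] open={R9}
Step 18: reserve R10 A 9 -> on_hand[A=38 B=1 C=19 D=44] avail[A=29 B=1 C=19 D=42] open={R10,R9}
Step 19: commit R9 -> on_hand[A=38 B=1 C=19 D=42] avail[A=29 B=1 C=19 D=42] open={R10}
Step 20: reserve R11 B 1 -> on_hand[A=38 B=1 C=19 D=42] avail[A=29 B=0 C=19 D=42] open={R10,R11}
Final available[B] = 0

Answer: 0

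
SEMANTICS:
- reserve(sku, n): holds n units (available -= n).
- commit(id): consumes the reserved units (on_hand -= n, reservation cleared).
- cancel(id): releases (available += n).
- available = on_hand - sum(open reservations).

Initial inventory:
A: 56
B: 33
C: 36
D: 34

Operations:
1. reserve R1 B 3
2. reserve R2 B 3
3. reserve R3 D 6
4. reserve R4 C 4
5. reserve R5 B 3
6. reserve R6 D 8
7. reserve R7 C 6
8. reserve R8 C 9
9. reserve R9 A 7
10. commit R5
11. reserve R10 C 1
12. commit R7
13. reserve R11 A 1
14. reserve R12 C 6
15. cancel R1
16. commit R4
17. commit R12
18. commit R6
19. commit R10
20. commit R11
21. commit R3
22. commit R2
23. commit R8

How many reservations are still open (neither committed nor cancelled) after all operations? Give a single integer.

Answer: 1

Derivation:
Step 1: reserve R1 B 3 -> on_hand[A=56 B=33 C=36 D=34] avail[A=56 B=30 C=36 D=34] open={R1}
Step 2: reserve R2 B 3 -> on_hand[A=56 B=33 C=36 D=34] avail[A=56 B=27 C=36 D=34] open={R1,R2}
Step 3: reserve R3 D 6 -> on_hand[A=56 B=33 C=36 D=34] avail[A=56 B=27 C=36 D=28] open={R1,R2,R3}
Step 4: reserve R4 C 4 -> on_hand[A=56 B=33 C=36 D=34] avail[A=56 B=27 C=32 D=28] open={R1,R2,R3,R4}
Step 5: reserve R5 B 3 -> on_hand[A=56 B=33 C=36 D=34] avail[A=56 B=24 C=32 D=28] open={R1,R2,R3,R4,R5}
Step 6: reserve R6 D 8 -> on_hand[A=56 B=33 C=36 D=34] avail[A=56 B=24 C=32 D=20] open={R1,R2,R3,R4,R5,R6}
Step 7: reserve R7 C 6 -> on_hand[A=56 B=33 C=36 D=34] avail[A=56 B=24 C=26 D=20] open={R1,R2,R3,R4,R5,R6,R7}
Step 8: reserve R8 C 9 -> on_hand[A=56 B=33 C=36 D=34] avail[A=56 B=24 C=17 D=20] open={R1,R2,R3,R4,R5,R6,R7,R8}
Step 9: reserve R9 A 7 -> on_hand[A=56 B=33 C=36 D=34] avail[A=49 B=24 C=17 D=20] open={R1,R2,R3,R4,R5,R6,R7,R8,R9}
Step 10: commit R5 -> on_hand[A=56 B=30 C=36 D=34] avail[A=49 B=24 C=17 D=20] open={R1,R2,R3,R4,R6,R7,R8,R9}
Step 11: reserve R10 C 1 -> on_hand[A=56 B=30 C=36 D=34] avail[A=49 B=24 C=16 D=20] open={R1,R10,R2,R3,R4,R6,R7,R8,R9}
Step 12: commit R7 -> on_hand[A=56 B=30 C=30 D=34] avail[A=49 B=24 C=16 D=20] open={R1,R10,R2,R3,R4,R6,R8,R9}
Step 13: reserve R11 A 1 -> on_hand[A=56 B=30 C=30 D=34] avail[A=48 B=24 C=16 D=20] open={R1,R10,R11,R2,R3,R4,R6,R8,R9}
Step 14: reserve R12 C 6 -> on_hand[A=56 B=30 C=30 D=34] avail[A=48 B=24 C=10 D=20] open={R1,R10,R11,R12,R2,R3,R4,R6,R8,R9}
Step 15: cancel R1 -> on_hand[A=56 B=30 C=30 D=34] avail[A=48 B=27 C=10 D=20] open={R10,R11,R12,R2,R3,R4,R6,R8,R9}
Step 16: commit R4 -> on_hand[A=56 B=30 C=26 D=34] avail[A=48 B=27 C=10 D=20] open={R10,R11,R12,R2,R3,R6,R8,R9}
Step 17: commit R12 -> on_hand[A=56 B=30 C=20 D=34] avail[A=48 B=27 C=10 D=20] open={R10,R11,R2,R3,R6,R8,R9}
Step 18: commit R6 -> on_hand[A=56 B=30 C=20 D=26] avail[A=48 B=27 C=10 D=20] open={R10,R11,R2,R3,R8,R9}
Step 19: commit R10 -> on_hand[A=56 B=30 C=19 D=26] avail[A=48 B=27 C=10 D=20] open={R11,R2,R3,R8,R9}
Step 20: commit R11 -> on_hand[A=55 B=30 C=19 D=26] avail[A=48 B=27 C=10 D=20] open={R2,R3,R8,R9}
Step 21: commit R3 -> on_hand[A=55 B=30 C=19 D=20] avail[A=48 B=27 C=10 D=20] open={R2,R8,R9}
Step 22: commit R2 -> on_hand[A=55 B=27 C=19 D=20] avail[A=48 B=27 C=10 D=20] open={R8,R9}
Step 23: commit R8 -> on_hand[A=55 B=27 C=10 D=20] avail[A=48 B=27 C=10 D=20] open={R9}
Open reservations: ['R9'] -> 1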